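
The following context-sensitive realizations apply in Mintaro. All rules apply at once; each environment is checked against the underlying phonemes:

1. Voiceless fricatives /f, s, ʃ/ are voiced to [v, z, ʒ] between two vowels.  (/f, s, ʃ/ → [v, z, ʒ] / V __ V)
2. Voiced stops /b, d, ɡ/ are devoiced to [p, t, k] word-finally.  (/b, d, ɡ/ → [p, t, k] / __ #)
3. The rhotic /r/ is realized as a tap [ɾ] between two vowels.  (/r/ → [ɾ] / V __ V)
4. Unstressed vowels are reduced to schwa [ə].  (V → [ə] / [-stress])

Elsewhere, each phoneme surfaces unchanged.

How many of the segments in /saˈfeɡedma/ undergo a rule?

4

Segments that undergo a rule: /a/ → [ə] (rule 4); /f/ → [v] (rule 1); /e/ → [ə] (rule 4); /a/ → [ə] (rule 4).
All other segments surface unchanged.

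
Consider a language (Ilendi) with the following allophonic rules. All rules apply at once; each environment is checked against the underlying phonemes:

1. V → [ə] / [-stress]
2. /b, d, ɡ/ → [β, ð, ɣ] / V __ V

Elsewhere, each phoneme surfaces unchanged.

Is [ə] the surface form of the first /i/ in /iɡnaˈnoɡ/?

/i/ (word-initial): in an unstressed syllable, so rule 1 applies → [ə].
The actual realization is [ə], which matches [ə].

Yes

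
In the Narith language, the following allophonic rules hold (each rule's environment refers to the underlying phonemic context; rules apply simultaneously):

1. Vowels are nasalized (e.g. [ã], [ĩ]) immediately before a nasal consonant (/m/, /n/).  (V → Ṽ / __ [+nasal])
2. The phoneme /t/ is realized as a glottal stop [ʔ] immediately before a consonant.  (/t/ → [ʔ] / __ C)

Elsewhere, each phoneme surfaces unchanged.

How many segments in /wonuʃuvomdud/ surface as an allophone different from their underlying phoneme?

Segments that undergo a rule: /o/ → [õ] (rule 1); /o/ → [õ] (rule 1).
All other segments surface unchanged.

2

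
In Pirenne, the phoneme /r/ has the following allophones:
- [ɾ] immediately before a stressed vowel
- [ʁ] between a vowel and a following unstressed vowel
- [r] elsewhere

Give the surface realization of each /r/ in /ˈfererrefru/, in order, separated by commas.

[ʁ], [r], [r], [r]

Occurrence 1 (position 3): between a vowel and a following unstressed vowel → [ʁ].
Occurrence 2 (position 5): no conditioning environment matches → elsewhere allophone [r].
Occurrence 3 (position 6): no conditioning environment matches → elsewhere allophone [r].
Occurrence 4 (position 9): no conditioning environment matches → elsewhere allophone [r].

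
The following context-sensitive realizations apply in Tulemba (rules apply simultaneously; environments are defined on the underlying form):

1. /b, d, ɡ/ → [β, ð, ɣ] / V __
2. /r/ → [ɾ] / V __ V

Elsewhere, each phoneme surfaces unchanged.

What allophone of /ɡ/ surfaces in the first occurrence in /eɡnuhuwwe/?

[ɣ]

/ɡ/ — between /e/ and /n/, immediately after a vowel — surfaces as [ɣ] (rule 1).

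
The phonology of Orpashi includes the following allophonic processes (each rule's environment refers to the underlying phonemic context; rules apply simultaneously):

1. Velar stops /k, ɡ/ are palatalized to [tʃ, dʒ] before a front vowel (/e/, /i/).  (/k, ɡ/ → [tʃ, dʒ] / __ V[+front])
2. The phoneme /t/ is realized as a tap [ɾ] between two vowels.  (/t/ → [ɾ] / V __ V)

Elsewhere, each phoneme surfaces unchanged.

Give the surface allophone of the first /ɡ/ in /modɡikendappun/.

[dʒ]

Rule 1 applies to /ɡ/ (between /d/ and /i/: before a front vowel) → [dʒ].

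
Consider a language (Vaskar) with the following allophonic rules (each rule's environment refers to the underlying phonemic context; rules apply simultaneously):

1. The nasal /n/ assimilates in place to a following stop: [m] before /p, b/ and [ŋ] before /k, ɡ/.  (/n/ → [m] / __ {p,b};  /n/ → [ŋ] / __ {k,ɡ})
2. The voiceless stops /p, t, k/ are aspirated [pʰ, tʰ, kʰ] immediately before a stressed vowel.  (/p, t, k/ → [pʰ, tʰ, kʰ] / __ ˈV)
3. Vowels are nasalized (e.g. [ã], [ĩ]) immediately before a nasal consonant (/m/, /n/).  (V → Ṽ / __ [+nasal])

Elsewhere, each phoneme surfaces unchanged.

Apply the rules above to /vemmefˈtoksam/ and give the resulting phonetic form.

/v/ — not in any rule's target class → [v].
Rule 3 applies to /e/ (between /v/ and /m/: before a nasal consonant) → [ẽ].
/m/ — not in any rule's target class → [m].
/m/ stays [m].
/e/ (between /m/ and /f/) is in the target of rule 3 but the environment (before a nasal consonant) is not met → [e].
/f/ (between /e/ and /t/): no rule targets it → [f].
/t/ (between /f/ and /o/) occurs immediately before a stressed vowel → [tʰ] by rule 2.
/o/ (between /t/ and /k/) is in the target of rule 3 but the environment (before a nasal consonant) is not met → [o].
/k/ (between /o/ and /s/) is in the target of rule 2 but the environment (immediately before a stressed vowel) is not met → [k].
/s/ — not in any rule's target class → [s].
/a/ (between /s/ and /m/): before a nasal consonant, so rule 3 applies → [ã].
/m/ stays [m].

[vẽmmefˈtʰoksãm]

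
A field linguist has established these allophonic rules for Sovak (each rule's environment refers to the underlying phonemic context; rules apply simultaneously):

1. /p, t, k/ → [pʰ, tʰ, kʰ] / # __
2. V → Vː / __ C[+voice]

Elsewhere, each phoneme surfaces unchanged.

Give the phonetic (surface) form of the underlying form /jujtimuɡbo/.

/j/ (word-initial): no rule targets it → [j].
/u/ — between /j/ and /j/, before a voiced consonant — surfaces as [uː] (rule 2).
/j/ — not in any rule's target class → [j].
/t/ (between /j/ and /i/): rule 1 targets it, but not word-initially → unchanged [t].
/i/ — between /t/ and /m/, before a voiced consonant — surfaces as [iː] (rule 2).
/m/ (between /i/ and /u/): no rule targets it → [m].
/u/ (between /m/ and /ɡ/): before a voiced consonant, so rule 2 applies → [uː].
/ɡ/ (between /u/ and /b/) is unaffected → [ɡ].
/b/ stays [b].
/o/ — word-final; rule 2 does not apply here → [o].

[juːjtiːmuːɡbo]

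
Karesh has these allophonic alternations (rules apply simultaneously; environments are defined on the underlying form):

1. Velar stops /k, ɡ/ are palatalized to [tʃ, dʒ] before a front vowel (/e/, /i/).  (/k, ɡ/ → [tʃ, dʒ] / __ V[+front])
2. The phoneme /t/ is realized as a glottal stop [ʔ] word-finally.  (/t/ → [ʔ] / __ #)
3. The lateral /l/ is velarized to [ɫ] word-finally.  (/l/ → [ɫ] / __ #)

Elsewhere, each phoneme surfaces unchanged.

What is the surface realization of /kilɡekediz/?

/k/ — word-initial, before a front vowel — surfaces as [tʃ] (rule 1).
/i/ — not in any rule's target class → [i].
/l/ (between /i/ and /ɡ/) is in the target of rule 3 but the environment (word-finally) is not met → [l].
/ɡ/ (between /l/ and /e/) occurs before a front vowel → [dʒ] by rule 1.
/e/ (between /ɡ/ and /k/) is unaffected → [e].
/k/ meets the environment for rule 1 (before a front vowel) → [tʃ].
/e/ stays [e].
/d/ (between /e/ and /i/): no rule targets it → [d].
/i/ (between /d/ and /z/) is unaffected → [i].
/z/ stays [z].

[tʃildʒetʃediz]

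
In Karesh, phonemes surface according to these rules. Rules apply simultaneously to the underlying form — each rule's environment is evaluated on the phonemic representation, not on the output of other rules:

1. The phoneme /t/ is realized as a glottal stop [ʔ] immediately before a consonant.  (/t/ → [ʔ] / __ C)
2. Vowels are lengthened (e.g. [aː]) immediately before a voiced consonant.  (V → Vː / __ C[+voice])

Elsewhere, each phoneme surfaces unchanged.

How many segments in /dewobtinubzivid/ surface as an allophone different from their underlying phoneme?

Segments that undergo a rule: /e/ → [eː] (rule 2); /o/ → [oː] (rule 2); /i/ → [iː] (rule 2); /u/ → [uː] (rule 2); /i/ → [iː] (rule 2); /i/ → [iː] (rule 2).
All other segments surface unchanged.

6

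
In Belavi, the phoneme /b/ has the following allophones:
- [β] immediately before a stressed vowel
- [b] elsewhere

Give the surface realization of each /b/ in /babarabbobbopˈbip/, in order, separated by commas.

[b], [b], [b], [b], [b], [b], [β]

Occurrence 1 (position 1): no conditioning environment matches → elsewhere allophone [b].
Occurrence 2 (position 3): no conditioning environment matches → elsewhere allophone [b].
Occurrence 3 (position 7): no conditioning environment matches → elsewhere allophone [b].
Occurrence 4 (position 8): no conditioning environment matches → elsewhere allophone [b].
Occurrence 5 (position 10): no conditioning environment matches → elsewhere allophone [b].
Occurrence 6 (position 11): no conditioning environment matches → elsewhere allophone [b].
Occurrence 7 (position 14): immediately before a stressed vowel → [β].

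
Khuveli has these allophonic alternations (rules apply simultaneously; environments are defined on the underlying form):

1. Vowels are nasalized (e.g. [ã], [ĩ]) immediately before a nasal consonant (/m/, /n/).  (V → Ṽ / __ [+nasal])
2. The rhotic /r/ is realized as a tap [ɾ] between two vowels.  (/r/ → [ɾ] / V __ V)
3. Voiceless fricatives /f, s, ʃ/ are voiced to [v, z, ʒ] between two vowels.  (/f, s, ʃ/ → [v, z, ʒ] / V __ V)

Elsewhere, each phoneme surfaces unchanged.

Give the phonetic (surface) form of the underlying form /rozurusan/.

[rozuɾuzãn]

/r/ (word-initial): rule 2 targets it, but not between two vowels → unchanged [r].
/o/ (between /r/ and /z/) is in the target of rule 1 but the environment (before a nasal consonant) is not met → [o].
/u/ (between /z/ and /r/): rule 1 targets it, but not before a nasal consonant → unchanged [u].
/r/ (between /u/ and /u/) occurs between two vowels → [ɾ] by rule 2.
/u/ (between /r/ and /s/) is in the target of rule 1 but the environment (before a nasal consonant) is not met → [u].
Rule 3 applies to /s/ (between /u/ and /a/: between two vowels) → [z].
/a/ (between /s/ and /n/): before a nasal consonant, so rule 1 applies → [ã].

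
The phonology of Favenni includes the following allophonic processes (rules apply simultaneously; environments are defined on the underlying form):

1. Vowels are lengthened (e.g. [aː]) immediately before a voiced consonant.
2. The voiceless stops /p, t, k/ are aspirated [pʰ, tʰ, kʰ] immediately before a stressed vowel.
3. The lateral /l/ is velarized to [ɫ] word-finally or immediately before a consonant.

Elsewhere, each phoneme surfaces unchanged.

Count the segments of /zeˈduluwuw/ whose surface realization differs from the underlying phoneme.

4

Segments that undergo a rule: /e/ → [eː] (rule 1); /u/ → [uː] (rule 1); /u/ → [uː] (rule 1); /u/ → [uː] (rule 1).
All other segments surface unchanged.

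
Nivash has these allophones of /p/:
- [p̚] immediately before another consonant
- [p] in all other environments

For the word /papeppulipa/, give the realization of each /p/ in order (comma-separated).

[p], [p], [p̚], [p], [p]

Occurrence 1 (position 1): no conditioning environment matches → elsewhere allophone [p].
Occurrence 2 (position 3): no conditioning environment matches → elsewhere allophone [p].
Occurrence 3 (position 5): immediately before another consonant → [p̚].
Occurrence 4 (position 6): no conditioning environment matches → elsewhere allophone [p].
Occurrence 5 (position 10): no conditioning environment matches → elsewhere allophone [p].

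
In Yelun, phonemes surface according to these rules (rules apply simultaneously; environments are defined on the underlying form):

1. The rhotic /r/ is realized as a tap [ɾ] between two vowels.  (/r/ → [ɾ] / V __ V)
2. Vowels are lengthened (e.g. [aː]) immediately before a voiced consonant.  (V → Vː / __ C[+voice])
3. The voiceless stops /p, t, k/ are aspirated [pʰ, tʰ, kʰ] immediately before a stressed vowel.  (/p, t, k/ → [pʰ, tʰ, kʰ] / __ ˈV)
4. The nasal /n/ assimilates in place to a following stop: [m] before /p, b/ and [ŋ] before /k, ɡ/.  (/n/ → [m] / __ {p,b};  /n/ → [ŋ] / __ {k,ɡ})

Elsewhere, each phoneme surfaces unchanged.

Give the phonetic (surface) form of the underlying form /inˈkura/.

/i/ — word-initial, before a voiced consonant — surfaces as [iː] (rule 2).
/n/ (between /i/ and /k/) occurs before a labial or velar stop → [ŋ] by rule 4.
/k/ (between /n/ and /u/) occurs immediately before a stressed vowel → [kʰ] by rule 3.
/u/ (between /k/ and /r/) occurs before a voiced consonant → [uː] by rule 2.
/r/ (between /u/ and /a/) occurs between two vowels → [ɾ] by rule 1.
/a/ (word-final) fails the environment for rule 2, so it stays [a].

[iːŋˈkʰuːɾa]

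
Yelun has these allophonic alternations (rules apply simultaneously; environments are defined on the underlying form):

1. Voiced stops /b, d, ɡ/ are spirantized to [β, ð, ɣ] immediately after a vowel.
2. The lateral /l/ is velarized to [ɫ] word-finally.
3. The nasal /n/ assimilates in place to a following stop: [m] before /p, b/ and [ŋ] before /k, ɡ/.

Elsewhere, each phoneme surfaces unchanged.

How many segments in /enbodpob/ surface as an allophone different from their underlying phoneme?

3

Segments that undergo a rule: /n/ → [m] (rule 3); /d/ → [ð] (rule 1); /b/ → [β] (rule 1).
All other segments surface unchanged.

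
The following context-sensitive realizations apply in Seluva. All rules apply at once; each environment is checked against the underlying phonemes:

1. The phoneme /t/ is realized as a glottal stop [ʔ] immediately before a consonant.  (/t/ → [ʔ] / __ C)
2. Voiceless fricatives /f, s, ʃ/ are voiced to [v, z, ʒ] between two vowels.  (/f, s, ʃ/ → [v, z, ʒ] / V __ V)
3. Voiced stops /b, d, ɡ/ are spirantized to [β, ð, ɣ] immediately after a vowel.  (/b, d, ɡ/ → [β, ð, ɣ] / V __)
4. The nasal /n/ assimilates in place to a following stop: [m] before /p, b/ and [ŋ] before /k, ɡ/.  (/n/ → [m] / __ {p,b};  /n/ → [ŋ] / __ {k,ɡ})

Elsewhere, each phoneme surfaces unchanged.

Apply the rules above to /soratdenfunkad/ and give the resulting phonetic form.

[soraʔdenfuŋkað]

/s/ (word-initial) fails the environment for rule 2, so it stays [s].
/o/ (between /s/ and /r/): no rule targets it → [o].
/r/ — not in any rule's target class → [r].
/a/ (between /r/ and /t/): no rule targets it → [a].
/t/ — between /a/ and /d/, immediately before a consonant — surfaces as [ʔ] (rule 1).
/d/ (between /t/ and /e/) fails the environment for rule 3, so it stays [d].
/e/ (between /d/ and /n/) is unaffected → [e].
/n/ (between /e/ and /f/) is in the target of rule 4 but the environment (before a labial or velar stop) is not met → [n].
/f/ (between /n/ and /u/) fails the environment for rule 2, so it stays [f].
/u/ stays [u].
/n/ — between /u/ and /k/, before a labial or velar stop — surfaces as [ŋ] (rule 4).
/k/ (between /n/ and /a/): no rule targets it → [k].
/a/ (between /k/ and /d/) is unaffected → [a].
/d/ — word-final, immediately after a vowel — surfaces as [ð] (rule 3).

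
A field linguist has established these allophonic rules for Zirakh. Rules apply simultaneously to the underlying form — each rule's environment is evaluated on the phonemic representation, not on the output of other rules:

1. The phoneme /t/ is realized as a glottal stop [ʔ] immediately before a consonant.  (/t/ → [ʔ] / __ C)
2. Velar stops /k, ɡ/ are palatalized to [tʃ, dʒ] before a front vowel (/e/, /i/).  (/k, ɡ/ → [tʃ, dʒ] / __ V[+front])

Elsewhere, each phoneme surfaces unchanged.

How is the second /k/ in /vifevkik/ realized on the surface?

[k]

/k/ (word-final) fails the environment for rule 2, so it stays [k].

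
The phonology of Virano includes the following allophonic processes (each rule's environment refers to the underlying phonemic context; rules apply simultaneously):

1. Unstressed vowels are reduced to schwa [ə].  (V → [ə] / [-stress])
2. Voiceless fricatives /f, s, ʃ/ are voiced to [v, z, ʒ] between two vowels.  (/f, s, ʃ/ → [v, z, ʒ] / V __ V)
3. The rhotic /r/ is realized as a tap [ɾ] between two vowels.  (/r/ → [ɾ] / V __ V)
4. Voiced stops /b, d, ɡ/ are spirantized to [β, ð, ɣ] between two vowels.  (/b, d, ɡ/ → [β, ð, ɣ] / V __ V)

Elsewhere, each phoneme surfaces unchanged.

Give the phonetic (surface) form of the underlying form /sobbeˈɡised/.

/s/ (word-initial): rule 2 targets it, but not between two vowels → unchanged [s].
/o/ meets the environment for rule 1 (in an unstressed syllable) → [ə].
/b/ (between /o/ and /b/) is in the target of rule 4 but the environment (between two vowels) is not met → [b].
/b/ — between /b/ and /e/; rule 4 does not apply here → [b].
/e/ — between /b/ and /ɡ/, in an unstressed syllable — surfaces as [ə] (rule 1).
/ɡ/ (between /e/ and /i/): between two vowels, so rule 4 applies → [ɣ].
/i/ (between /ɡ/ and /s/) is in the target of rule 1 but the environment (in an unstressed syllable) is not met → [i].
/s/ (between /i/ and /e/): between two vowels, so rule 2 applies → [z].
/e/ meets the environment for rule 1 (in an unstressed syllable) → [ə].
/d/ (word-final) is in the target of rule 4 but the environment (between two vowels) is not met → [d].

[səbbəˈɣizəd]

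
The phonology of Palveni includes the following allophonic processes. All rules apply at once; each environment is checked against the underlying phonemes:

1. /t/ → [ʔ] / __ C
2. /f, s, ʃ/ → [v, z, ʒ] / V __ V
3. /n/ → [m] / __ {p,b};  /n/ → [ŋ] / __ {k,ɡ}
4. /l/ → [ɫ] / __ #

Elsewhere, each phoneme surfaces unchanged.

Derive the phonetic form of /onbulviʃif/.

/o/ — not in any rule's target class → [o].
/n/ — between /o/ and /b/, before a labial or velar stop — surfaces as [m] (rule 3).
/b/ stays [b].
/u/ — not in any rule's target class → [u].
/l/ (between /u/ and /v/) fails the environment for rule 4, so it stays [l].
/v/ — not in any rule's target class → [v].
/i/ stays [i].
/ʃ/ (between /i/ and /i/): between two vowels, so rule 2 applies → [ʒ].
/i/ stays [i].
/f/ (word-final) fails the environment for rule 2, so it stays [f].

[ombulviʒif]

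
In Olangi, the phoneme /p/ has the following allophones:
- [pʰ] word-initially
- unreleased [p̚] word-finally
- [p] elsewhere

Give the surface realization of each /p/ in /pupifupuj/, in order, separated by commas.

Occurrence 1 (position 1): word-initially → [pʰ].
Occurrence 2 (position 3): no conditioning environment matches → elsewhere allophone [p].
Occurrence 3 (position 7): no conditioning environment matches → elsewhere allophone [p].

[pʰ], [p], [p]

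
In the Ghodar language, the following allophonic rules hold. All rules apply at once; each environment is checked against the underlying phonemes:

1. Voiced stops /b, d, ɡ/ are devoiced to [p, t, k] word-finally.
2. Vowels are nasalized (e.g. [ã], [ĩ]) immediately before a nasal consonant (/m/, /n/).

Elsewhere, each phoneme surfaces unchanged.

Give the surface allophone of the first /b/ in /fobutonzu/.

[b]

/b/ (between /o/ and /u/) fails the environment for rule 1, so it stays [b].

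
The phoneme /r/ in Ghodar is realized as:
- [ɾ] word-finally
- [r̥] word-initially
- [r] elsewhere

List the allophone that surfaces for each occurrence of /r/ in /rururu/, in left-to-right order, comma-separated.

[r̥], [r], [r]

Occurrence 1 (position 1): word-initially → [r̥].
Occurrence 2 (position 3): no conditioning environment matches → elsewhere allophone [r].
Occurrence 3 (position 5): no conditioning environment matches → elsewhere allophone [r].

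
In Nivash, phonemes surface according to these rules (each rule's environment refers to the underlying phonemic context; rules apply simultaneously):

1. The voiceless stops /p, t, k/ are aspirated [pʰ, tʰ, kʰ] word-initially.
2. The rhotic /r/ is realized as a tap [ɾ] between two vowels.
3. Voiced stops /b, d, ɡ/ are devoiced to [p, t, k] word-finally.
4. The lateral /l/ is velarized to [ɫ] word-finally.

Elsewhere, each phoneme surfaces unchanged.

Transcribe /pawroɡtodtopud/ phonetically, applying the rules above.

[pʰawroɡtodtoput]

/p/ — word-initial, word-initially — surfaces as [pʰ] (rule 1).
/r/ (between /w/ and /o/): rule 2 targets it, but not between two vowels → unchanged [r].
/ɡ/ (between /o/ and /t/) fails the environment for rule 3, so it stays [ɡ].
/t/ (between /ɡ/ and /o/) fails the environment for rule 1, so it stays [t].
/d/ — between /o/ and /t/; rule 3 does not apply here → [d].
/t/ (between /d/ and /o/) is in the target of rule 1 but the environment (word-initially) is not met → [t].
/p/ (between /o/ and /u/) fails the environment for rule 1, so it stays [p].
/d/ meets the environment for rule 3 (word-finally) → [t].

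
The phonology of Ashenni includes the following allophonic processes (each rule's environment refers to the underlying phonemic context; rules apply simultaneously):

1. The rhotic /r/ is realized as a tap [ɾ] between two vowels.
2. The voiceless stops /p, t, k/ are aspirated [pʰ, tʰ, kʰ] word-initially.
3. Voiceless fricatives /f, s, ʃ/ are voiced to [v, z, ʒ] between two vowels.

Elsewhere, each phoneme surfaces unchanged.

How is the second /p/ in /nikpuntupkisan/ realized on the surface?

/p/ (between /u/ and /k/) is in the target of rule 2 but the environment (word-initially) is not met → [p].

[p]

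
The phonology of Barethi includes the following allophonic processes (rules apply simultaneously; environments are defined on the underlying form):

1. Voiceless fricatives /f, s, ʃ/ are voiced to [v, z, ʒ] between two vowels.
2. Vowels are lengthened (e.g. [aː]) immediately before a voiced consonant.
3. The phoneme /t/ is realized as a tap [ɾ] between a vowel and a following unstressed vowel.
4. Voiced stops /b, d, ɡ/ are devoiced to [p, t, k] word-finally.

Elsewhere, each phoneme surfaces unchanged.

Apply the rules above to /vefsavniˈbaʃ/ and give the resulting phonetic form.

/v/ — not in any rule's target class → [v].
/e/ (between /v/ and /f/) is in the target of rule 2 but the environment (before a voiced consonant) is not met → [e].
/f/ — between /e/ and /s/; rule 1 does not apply here → [f].
/s/ (between /f/ and /a/): rule 1 targets it, but not between two vowels → unchanged [s].
/a/ (between /s/ and /v/): before a voiced consonant, so rule 2 applies → [aː].
/v/ (between /a/ and /n/) is unaffected → [v].
/n/ (between /v/ and /i/) is unaffected → [n].
/i/ (between /n/ and /b/) occurs before a voiced consonant → [iː] by rule 2.
/b/ (between /i/ and /a/) fails the environment for rule 4, so it stays [b].
/a/ (between /b/ and /ʃ/) is in the target of rule 2 but the environment (before a voiced consonant) is not met → [a].
/ʃ/ (word-final) is in the target of rule 1 but the environment (between two vowels) is not met → [ʃ].

[vefsaːvniːˈbaʃ]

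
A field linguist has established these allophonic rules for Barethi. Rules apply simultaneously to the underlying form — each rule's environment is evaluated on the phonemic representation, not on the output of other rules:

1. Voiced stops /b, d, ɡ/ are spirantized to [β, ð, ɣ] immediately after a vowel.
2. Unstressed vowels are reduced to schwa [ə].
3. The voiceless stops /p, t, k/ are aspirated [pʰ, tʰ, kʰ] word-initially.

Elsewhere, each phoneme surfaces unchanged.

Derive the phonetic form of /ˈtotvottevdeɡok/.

/t/ (word-initial): word-initially, so rule 3 applies → [tʰ].
/o/ (between /t/ and /t/) is in the target of rule 2 but the environment (in an unstressed syllable) is not met → [o].
/t/ (between /o/ and /v/): rule 3 targets it, but not word-initially → unchanged [t].
/v/ — not in any rule's target class → [v].
/o/ (between /v/ and /t/): in an unstressed syllable, so rule 2 applies → [ə].
/t/ — between /o/ and /t/; rule 3 does not apply here → [t].
/t/ (between /t/ and /e/): rule 3 targets it, but not word-initially → unchanged [t].
/e/ (between /t/ and /v/) occurs in an unstressed syllable → [ə] by rule 2.
/v/ (between /e/ and /d/): no rule targets it → [v].
/d/ — between /v/ and /e/; rule 1 does not apply here → [d].
Rule 2 applies to /e/ (between /d/ and /ɡ/: in an unstressed syllable) → [ə].
/ɡ/ — between /e/ and /o/, immediately after a vowel — surfaces as [ɣ] (rule 1).
/o/ (between /ɡ/ and /k/): in an unstressed syllable, so rule 2 applies → [ə].
/k/ (word-final): rule 3 targets it, but not word-initially → unchanged [k].

[ˈtʰotvəttəvdəɣək]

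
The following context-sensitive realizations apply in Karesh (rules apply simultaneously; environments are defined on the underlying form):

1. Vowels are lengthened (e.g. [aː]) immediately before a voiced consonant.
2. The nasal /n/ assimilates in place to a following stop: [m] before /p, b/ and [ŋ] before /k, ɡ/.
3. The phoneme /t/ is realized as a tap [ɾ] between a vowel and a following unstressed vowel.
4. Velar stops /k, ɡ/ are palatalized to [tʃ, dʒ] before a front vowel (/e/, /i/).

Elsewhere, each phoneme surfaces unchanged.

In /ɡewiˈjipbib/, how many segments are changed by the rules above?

Segments that undergo a rule: /ɡ/ → [dʒ] (rule 4); /e/ → [eː] (rule 1); /i/ → [iː] (rule 1); /i/ → [iː] (rule 1).
All other segments surface unchanged.

4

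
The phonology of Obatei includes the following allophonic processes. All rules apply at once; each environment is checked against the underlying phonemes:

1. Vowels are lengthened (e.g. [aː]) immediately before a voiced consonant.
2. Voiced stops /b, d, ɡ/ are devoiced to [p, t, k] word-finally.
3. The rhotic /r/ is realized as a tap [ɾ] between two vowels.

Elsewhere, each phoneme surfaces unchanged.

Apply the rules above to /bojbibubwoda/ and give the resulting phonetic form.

/b/ — word-initial; rule 2 does not apply here → [b].
/o/ — between /b/ and /j/, before a voiced consonant — surfaces as [oː] (rule 1).
/j/ — not in any rule's target class → [j].
/b/ (between /j/ and /i/): rule 2 targets it, but not word-finally → unchanged [b].
/i/ (between /b/ and /b/) occurs before a voiced consonant → [iː] by rule 1.
/b/ (between /i/ and /u/) is in the target of rule 2 but the environment (word-finally) is not met → [b].
/u/ (between /b/ and /b/): before a voiced consonant, so rule 1 applies → [uː].
/b/ (between /u/ and /w/) is in the target of rule 2 but the environment (word-finally) is not met → [b].
/w/ (between /b/ and /o/): no rule targets it → [w].
Rule 1 applies to /o/ (between /w/ and /d/: before a voiced consonant) → [oː].
/d/ (between /o/ and /a/) is in the target of rule 2 but the environment (word-finally) is not met → [d].
/a/ (word-final): rule 1 targets it, but not before a voiced consonant → unchanged [a].

[boːjbiːbuːbwoːda]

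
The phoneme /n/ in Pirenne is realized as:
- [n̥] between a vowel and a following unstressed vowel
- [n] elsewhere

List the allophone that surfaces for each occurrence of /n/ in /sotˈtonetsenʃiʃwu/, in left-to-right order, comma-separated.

Occurrence 1 (position 6): between a vowel and a following unstressed vowel → [n̥].
Occurrence 2 (position 11): no conditioning environment matches → elsewhere allophone [n].

[n̥], [n]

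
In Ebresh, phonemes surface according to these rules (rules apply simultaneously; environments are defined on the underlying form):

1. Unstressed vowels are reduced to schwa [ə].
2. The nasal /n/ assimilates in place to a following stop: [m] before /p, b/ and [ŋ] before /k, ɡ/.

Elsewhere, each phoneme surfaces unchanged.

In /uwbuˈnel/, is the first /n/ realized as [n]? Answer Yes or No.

/n/ (between /u/ and /e/) fails the environment for rule 2, so it stays [n].
The actual realization is [n], which matches [n].

Yes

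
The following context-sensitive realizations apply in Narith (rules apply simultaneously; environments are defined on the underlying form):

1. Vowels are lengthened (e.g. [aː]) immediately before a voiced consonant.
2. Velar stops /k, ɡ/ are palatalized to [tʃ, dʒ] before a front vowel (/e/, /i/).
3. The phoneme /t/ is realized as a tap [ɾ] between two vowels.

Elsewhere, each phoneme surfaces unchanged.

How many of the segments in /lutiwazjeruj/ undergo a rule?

Segments that undergo a rule: /t/ → [ɾ] (rule 3); /i/ → [iː] (rule 1); /a/ → [aː] (rule 1); /e/ → [eː] (rule 1); /u/ → [uː] (rule 1).
All other segments surface unchanged.

5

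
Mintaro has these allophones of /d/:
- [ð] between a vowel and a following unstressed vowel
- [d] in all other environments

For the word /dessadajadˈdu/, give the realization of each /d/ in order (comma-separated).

[d], [ð], [d], [d]

Occurrence 1 (position 1): no conditioning environment matches → elsewhere allophone [d].
Occurrence 2 (position 6): between a vowel and a following unstressed vowel → [ð].
Occurrence 3 (position 10): no conditioning environment matches → elsewhere allophone [d].
Occurrence 4 (position 11): no conditioning environment matches → elsewhere allophone [d].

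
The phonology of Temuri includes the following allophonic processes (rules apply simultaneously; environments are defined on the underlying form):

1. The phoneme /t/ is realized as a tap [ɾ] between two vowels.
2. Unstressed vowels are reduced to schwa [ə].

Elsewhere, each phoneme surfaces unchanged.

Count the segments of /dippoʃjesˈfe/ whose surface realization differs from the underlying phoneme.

Segments that undergo a rule: /i/ → [ə] (rule 2); /o/ → [ə] (rule 2); /e/ → [ə] (rule 2).
All other segments surface unchanged.

3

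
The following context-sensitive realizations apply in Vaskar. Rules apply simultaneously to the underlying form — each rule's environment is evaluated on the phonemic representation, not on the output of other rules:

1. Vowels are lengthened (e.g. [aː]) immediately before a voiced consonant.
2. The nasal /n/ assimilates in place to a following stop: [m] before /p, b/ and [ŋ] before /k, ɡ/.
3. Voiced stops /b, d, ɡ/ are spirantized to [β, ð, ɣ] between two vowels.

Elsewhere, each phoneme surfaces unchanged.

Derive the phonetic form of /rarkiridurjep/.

/r/ (word-initial): no rule targets it → [r].
/a/ (between /r/ and /r/) occurs before a voiced consonant → [aː] by rule 1.
/r/ (between /a/ and /k/): no rule targets it → [r].
/k/ (between /r/ and /i/): no rule targets it → [k].
/i/ (between /k/ and /r/): before a voiced consonant, so rule 1 applies → [iː].
/r/ (between /i/ and /i/): no rule targets it → [r].
Rule 1 applies to /i/ (between /r/ and /d/: before a voiced consonant) → [iː].
Rule 3 applies to /d/ (between /i/ and /u/: between two vowels) → [ð].
/u/ (between /d/ and /r/): before a voiced consonant, so rule 1 applies → [uː].
/r/ (between /u/ and /j/) is unaffected → [r].
/j/ (between /r/ and /e/) is unaffected → [j].
/e/ — between /j/ and /p/; rule 1 does not apply here → [e].
/p/ stays [p].

[raːrkiːriːðuːrjep]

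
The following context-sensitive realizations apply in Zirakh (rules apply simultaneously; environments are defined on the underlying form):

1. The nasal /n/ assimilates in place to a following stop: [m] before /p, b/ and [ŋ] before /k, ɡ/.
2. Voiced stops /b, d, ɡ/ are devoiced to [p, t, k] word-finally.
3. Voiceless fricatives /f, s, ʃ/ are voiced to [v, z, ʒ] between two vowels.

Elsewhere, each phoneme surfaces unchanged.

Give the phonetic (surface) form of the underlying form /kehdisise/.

[kehdizize]

/k/ — not in any rule's target class → [k].
/e/ stays [e].
/h/ (between /e/ and /d/) is unaffected → [h].
/d/ (between /h/ and /i/) fails the environment for rule 2, so it stays [d].
/i/ — not in any rule's target class → [i].
/s/ — between /i/ and /i/, between two vowels — surfaces as [z] (rule 3).
/i/ (between /s/ and /s/): no rule targets it → [i].
Rule 3 applies to /s/ (between /i/ and /e/: between two vowels) → [z].
/e/ — not in any rule's target class → [e].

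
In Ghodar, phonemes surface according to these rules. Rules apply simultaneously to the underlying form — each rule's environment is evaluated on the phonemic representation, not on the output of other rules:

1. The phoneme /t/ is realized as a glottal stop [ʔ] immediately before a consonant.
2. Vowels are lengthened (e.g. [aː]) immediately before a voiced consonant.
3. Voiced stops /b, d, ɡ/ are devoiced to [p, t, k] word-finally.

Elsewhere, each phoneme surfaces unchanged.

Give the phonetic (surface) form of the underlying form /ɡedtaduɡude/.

/ɡ/ (word-initial) fails the environment for rule 3, so it stays [ɡ].
/e/ (between /ɡ/ and /d/): before a voiced consonant, so rule 2 applies → [eː].
/d/ (between /e/ and /t/) is in the target of rule 3 but the environment (word-finally) is not met → [d].
/t/ (between /d/ and /a/) fails the environment for rule 1, so it stays [t].
Rule 2 applies to /a/ (between /t/ and /d/: before a voiced consonant) → [aː].
/d/ (between /a/ and /u/) is in the target of rule 3 but the environment (word-finally) is not met → [d].
/u/ (between /d/ and /ɡ/) occurs before a voiced consonant → [uː] by rule 2.
/ɡ/ (between /u/ and /u/) is in the target of rule 3 but the environment (word-finally) is not met → [ɡ].
Rule 2 applies to /u/ (between /ɡ/ and /d/: before a voiced consonant) → [uː].
/d/ (between /u/ and /e/) fails the environment for rule 3, so it stays [d].
/e/ (word-final) fails the environment for rule 2, so it stays [e].

[ɡeːdtaːduːɡuːde]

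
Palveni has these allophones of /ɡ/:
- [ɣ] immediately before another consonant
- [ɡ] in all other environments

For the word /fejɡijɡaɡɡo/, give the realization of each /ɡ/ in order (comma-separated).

[ɡ], [ɡ], [ɣ], [ɡ]

Occurrence 1 (position 4): no conditioning environment matches → elsewhere allophone [ɡ].
Occurrence 2 (position 7): no conditioning environment matches → elsewhere allophone [ɡ].
Occurrence 3 (position 9): immediately before another consonant → [ɣ].
Occurrence 4 (position 10): no conditioning environment matches → elsewhere allophone [ɡ].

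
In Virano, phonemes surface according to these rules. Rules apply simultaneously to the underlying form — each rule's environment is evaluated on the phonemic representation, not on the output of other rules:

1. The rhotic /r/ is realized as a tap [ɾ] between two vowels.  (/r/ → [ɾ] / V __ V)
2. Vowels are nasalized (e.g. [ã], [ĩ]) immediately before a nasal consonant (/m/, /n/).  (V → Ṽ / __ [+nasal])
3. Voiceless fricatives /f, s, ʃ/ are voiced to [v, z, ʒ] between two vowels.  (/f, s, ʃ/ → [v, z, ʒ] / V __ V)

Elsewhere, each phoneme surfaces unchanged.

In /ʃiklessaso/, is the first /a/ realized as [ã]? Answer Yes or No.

No

/a/ (between /s/ and /s/) fails the environment for rule 2, so it stays [a].
The actual realization is [a], not [ã].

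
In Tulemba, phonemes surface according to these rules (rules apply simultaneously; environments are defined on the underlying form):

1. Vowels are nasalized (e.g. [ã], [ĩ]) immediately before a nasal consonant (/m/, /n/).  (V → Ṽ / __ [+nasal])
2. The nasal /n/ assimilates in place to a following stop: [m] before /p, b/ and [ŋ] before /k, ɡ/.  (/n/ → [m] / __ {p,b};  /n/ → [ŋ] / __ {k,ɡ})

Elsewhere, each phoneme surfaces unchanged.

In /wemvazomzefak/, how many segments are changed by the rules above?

Segments that undergo a rule: /e/ → [ẽ] (rule 1); /o/ → [õ] (rule 1).
All other segments surface unchanged.

2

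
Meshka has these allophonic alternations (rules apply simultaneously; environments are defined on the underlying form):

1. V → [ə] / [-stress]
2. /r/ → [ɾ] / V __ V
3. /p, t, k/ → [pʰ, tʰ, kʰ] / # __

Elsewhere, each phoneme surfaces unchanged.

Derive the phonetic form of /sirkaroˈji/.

/s/ stays [s].
Rule 1 applies to /i/ (between /s/ and /r/: in an unstressed syllable) → [ə].
/r/ (between /i/ and /k/) fails the environment for rule 2, so it stays [r].
/k/ (between /r/ and /a/) is in the target of rule 3 but the environment (word-initially) is not met → [k].
/a/ meets the environment for rule 1 (in an unstressed syllable) → [ə].
/r/ (between /a/ and /o/) occurs between two vowels → [ɾ] by rule 2.
/o/ (between /r/ and /j/): in an unstressed syllable, so rule 1 applies → [ə].
/j/ (between /o/ and /i/) is unaffected → [j].
/i/ (word-final): rule 1 targets it, but not in an unstressed syllable → unchanged [i].

[sərkəɾəˈji]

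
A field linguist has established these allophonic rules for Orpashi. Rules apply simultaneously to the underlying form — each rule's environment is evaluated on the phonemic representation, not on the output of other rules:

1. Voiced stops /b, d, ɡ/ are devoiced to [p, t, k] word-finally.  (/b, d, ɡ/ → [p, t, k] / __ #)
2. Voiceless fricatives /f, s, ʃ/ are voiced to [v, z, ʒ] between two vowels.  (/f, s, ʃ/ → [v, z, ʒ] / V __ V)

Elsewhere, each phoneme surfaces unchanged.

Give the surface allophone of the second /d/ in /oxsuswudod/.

[t]

/d/ (word-final): word-finally, so rule 1 applies → [t].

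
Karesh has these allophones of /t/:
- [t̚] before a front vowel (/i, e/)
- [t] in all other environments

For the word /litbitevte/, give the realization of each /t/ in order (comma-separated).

Occurrence 1 (position 3): no conditioning environment matches → elsewhere allophone [t].
Occurrence 2 (position 6): before a front vowel (/i, e/) → [t̚].
Occurrence 3 (position 9): before a front vowel (/i, e/) → [t̚].

[t], [t̚], [t̚]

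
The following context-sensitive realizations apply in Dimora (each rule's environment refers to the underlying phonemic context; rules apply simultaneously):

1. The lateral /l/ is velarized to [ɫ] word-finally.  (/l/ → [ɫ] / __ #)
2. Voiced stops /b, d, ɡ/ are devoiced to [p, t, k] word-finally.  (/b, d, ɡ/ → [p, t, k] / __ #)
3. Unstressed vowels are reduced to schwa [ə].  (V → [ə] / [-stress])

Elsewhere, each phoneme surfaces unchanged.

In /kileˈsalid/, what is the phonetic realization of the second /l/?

/l/ (between /a/ and /i/) fails the environment for rule 1, so it stays [l].

[l]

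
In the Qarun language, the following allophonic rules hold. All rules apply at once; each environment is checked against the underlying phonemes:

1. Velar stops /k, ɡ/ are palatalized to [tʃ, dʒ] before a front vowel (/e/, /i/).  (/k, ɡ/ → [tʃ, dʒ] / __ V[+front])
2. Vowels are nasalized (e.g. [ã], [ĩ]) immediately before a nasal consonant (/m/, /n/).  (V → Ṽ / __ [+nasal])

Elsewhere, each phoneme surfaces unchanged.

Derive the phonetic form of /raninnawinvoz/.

/r/ stays [r].
/a/ — between /r/ and /n/, before a nasal consonant — surfaces as [ã] (rule 2).
/n/ (between /a/ and /i/) is unaffected → [n].
/i/ — between /n/ and /n/, before a nasal consonant — surfaces as [ĩ] (rule 2).
/n/ (between /i/ and /n/) is unaffected → [n].
/n/ stays [n].
/a/ — between /n/ and /w/; rule 2 does not apply here → [a].
/w/ (between /a/ and /i/): no rule targets it → [w].
/i/ meets the environment for rule 2 (before a nasal consonant) → [ĩ].
/n/ stays [n].
/v/ — not in any rule's target class → [v].
/o/ — between /v/ and /z/; rule 2 does not apply here → [o].
/z/ (word-final) is unaffected → [z].

[rãnĩnnawĩnvoz]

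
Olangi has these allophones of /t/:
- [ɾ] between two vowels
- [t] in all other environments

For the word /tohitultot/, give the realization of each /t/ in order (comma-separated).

[t], [ɾ], [t], [t]

Occurrence 1 (position 1): no conditioning environment matches → elsewhere allophone [t].
Occurrence 2 (position 5): between two vowels → [ɾ].
Occurrence 3 (position 8): no conditioning environment matches → elsewhere allophone [t].
Occurrence 4 (position 10): no conditioning environment matches → elsewhere allophone [t].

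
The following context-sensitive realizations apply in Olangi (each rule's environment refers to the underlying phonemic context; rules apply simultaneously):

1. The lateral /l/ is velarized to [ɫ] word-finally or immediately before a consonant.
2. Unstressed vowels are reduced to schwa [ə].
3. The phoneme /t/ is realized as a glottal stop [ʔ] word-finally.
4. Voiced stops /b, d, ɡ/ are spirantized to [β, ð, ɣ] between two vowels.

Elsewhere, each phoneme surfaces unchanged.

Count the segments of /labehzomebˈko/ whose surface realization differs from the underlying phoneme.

Segments that undergo a rule: /a/ → [ə] (rule 2); /b/ → [β] (rule 4); /e/ → [ə] (rule 2); /o/ → [ə] (rule 2); /e/ → [ə] (rule 2).
All other segments surface unchanged.

5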